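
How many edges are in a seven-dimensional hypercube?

Choose 1 of 7 axes to span the face (C(7,1) = 7 ways), then fix each of the remaining 6 coordinates at one of its two extreme values (2^6 = 64 ways): 7·64 = 448.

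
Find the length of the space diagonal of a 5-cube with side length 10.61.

d = √(10.61² + 10.61² + ... + 10.61²) [5 terms] = √(5·10.61²) = 10.61√5 ≈ 23.7247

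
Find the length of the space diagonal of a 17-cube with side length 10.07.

||(10.07,10.07,...,10.07)|| = √(17)·10.07 ≈ 41.5197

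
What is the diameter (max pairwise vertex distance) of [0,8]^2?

d = √(8² + 8² + ... + 8²) [2 terms] = √(2·8²) = 8√2 ≈ 11.3137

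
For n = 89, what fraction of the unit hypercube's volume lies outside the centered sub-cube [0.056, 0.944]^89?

The inner cube has side 1-2·0.056 = 0.888 and volume (0.888)^89 ≈ 2.563e-05, so the shell holds 0.999974 of the volume.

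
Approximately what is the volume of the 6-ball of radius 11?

The n-ball volume is π^(n/2)·r^n/Γ(n/2+1). With n=6, r=11: V = 1771561·π^3/6 ≈ 9.15492e+06.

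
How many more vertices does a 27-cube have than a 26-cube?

The 27-cube has 2^27 = 134217728 vertices. The 26-cube has 2^26 = 67108864 vertices. Difference: 134217728 - 67108864 = 67108864.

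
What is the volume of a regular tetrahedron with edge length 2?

Volume = (√2/12) · 2³ = 0.942809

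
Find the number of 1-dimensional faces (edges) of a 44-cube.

An n-cube has n·2^(n-1) edges. With n = 44: 44·8796093022208 = 387028092977152.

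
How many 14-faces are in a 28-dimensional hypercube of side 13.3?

An n-cube has C(n,k)·2^(n-k) k-faces. Here C(28,14)·2^14 = 40116600·16384 = 657270374400.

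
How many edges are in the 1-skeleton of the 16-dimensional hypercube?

The 16-cube has n·2^(n-1) = 16·2^15 = 16·32768 = 524288 edges.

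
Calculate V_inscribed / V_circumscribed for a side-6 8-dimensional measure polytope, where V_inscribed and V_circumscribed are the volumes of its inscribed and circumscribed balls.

The radii are 6/2 and 6√8/2, so the volume ratio is (1/√8)^8 = 8^{-8/2} ≈ 0.000244141.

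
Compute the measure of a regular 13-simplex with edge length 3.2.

V = (3.2^13 / 13!) · √((13+1) / 2^13) ≈ 2.44928e-05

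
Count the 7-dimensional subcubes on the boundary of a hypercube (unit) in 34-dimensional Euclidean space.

Number of 7-faces = C(34,7) · 2^(34-7) = 5379616 · 134217728 = 722039837032448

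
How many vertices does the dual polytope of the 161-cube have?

An n-cross-polytope has 2n vertices; here n = 161, giving 322.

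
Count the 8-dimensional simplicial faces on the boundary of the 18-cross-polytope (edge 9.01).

Number of 8-faces = 2^(8+1) · C(18,8+1) = 512 · 48620 = 24893440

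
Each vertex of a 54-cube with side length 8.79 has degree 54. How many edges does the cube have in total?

An n-cube has n·2^(n-1) edges. With n = 54: 54·9007199254740992 = 486388759756013568.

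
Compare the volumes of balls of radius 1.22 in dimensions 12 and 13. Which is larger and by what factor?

V_12(1.22) ≈ 14.5173, V_13(1.22) ≈ 12.0787. The 12-ball is larger by a factor of 1.202.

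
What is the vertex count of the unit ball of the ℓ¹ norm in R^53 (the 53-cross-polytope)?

Number of vertices = 2n = 106.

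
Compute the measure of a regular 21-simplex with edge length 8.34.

For a regular n-simplex with edge a, V = (a^n / n!)·√((n+1)/2^n). With a=8.34, n=21: V ≈ 0.00140133.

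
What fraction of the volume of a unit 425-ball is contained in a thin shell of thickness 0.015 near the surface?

V(inner)/V(outer) = ((1-0.015)/1)^425 ≈ 0.001623, so the shell fraction is 0.998377.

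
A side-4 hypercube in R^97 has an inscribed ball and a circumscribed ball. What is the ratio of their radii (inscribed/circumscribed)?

r_in = 4/2 (half the side); r_out = 4√97/2 (half the diagonal). Ratio = 1/√97 ≈ 0.101535.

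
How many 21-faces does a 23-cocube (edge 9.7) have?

Each 21-face is the convex hull of 22 vertices, one chosen as ±e_i from each of 22 distinct axes: 2^22·C(23,22) = 96468992.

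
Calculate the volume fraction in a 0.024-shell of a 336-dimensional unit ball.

Shell fraction = 1 - (1-0.024)^336 ≈ 0.999715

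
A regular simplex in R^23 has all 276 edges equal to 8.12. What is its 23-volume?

For a regular n-simplex with edge a, V = (a^n / n!)·√((n+1)/2^n). With a=8.12, n=23: V ≈ 5.43945e-05.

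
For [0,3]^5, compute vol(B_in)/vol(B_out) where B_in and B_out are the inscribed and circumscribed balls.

Volume scales as r^n, and r_in/r_out = 1/√5, giving (1/√5)^5 ≈ 0.0178885.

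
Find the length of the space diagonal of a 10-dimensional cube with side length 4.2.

||(4.2,4.2,...,4.2)|| = √(10)·4.2 ≈ 13.2816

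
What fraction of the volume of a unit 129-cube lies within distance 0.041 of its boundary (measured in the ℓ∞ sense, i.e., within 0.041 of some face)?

The inner cube has side 1-2·0.041 = 0.918 and volume (0.918)^129 ≈ 1.61e-05, so the shell holds 0.999984 of the volume.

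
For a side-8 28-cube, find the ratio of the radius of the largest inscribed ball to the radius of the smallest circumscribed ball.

For an n-cube of any side s, the inradius is s/2 and the circumradius is s√n/2, so the ratio is 1/√28 ≈ 0.188982.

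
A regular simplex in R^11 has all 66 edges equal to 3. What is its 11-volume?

Volume = 3^11 · √(12/2^11) / 11! ≈ 0.000339706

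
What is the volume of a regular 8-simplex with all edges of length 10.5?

V_8 = √(9) · 10.5^8 / (8! · 2^(8/2)) ≈ 687.061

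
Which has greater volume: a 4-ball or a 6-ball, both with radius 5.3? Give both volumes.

V_4(5.3) ≈ 3893.8. V_6(5.3) ≈ 114539. The 6-ball is larger.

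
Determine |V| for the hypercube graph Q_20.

Number of vertices = 2^20 = 1048576.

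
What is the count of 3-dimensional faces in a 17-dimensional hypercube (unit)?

f_3(17-cube) = (17 choose 3) · 2^14 = 11141120.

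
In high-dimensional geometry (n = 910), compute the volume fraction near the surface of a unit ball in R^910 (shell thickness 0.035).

1 - (1-0.035)^910 ≈ 1 - 8.315e-15 ≈ (100 - 8.33e-13)%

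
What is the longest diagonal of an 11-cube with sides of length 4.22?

Diagonal = √11 · 4.22 ≈ 13.9962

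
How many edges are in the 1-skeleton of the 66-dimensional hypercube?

The 66-cube has n·2^(n-1) = 66·2^65 = 66·36893488147419103232 = 2434970217729660813312 edges.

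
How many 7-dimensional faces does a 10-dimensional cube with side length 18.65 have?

An n-cube has C(n,k)·2^(n-k) k-faces. Here C(10,7)·2^3 = 120·8 = 960.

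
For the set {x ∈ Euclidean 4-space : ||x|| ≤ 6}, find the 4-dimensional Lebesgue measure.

V_4(6) = π^(4/2) · (6)^4 / Γ(4/2 + 1) = 648·π^2 ≈ 6395.5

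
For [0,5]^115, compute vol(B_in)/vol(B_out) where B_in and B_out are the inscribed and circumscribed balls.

Volume scales as r^n, and r_in/r_out = 1/√115, giving (1/√115)^115 ≈ 3.235e-119.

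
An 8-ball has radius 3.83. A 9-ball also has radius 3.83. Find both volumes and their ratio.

V_8(3.83) ≈ 187922. V_9(3.83) ≈ 584934. Ratio V_8/V_9 ≈ 0.3213.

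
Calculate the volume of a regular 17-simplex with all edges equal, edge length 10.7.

V_17 = √(18) · 10.7^17 / (17! · 2^(17/2)) ≈ 10.4073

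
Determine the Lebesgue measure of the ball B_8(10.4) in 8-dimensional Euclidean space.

The n-ball volume is π^(n/2)·r^n/Γ(n/2+1). With n=8, r=10.4: V ≈ 5.55463e+08.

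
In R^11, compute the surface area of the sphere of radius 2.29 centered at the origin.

The surface area of an n-ball is 2π^(n/2) r^(n-1) / Γ(n/2). For n=11, r=2.29: 82196.3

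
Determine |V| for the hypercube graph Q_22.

An n-cube has 2^n vertices; for n = 22 that is 2^22 = 4194304.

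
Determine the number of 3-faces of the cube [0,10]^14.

An n-cube has C(n,k)·2^(n-k) k-faces. Here C(14,3)·2^11 = 364·2048 = 745472.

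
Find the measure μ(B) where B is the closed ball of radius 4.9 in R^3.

Volume = π^{3/2}·(4.9)^3/Γ(5/2) ≈ 492.807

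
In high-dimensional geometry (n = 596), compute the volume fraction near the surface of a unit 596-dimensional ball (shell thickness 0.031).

1 - (1-0.031)^596 ≈ 0.9999999929 ≈ 99.999999%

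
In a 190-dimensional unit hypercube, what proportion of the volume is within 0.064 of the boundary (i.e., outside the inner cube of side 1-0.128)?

Shell fraction = 1 - (1-0.128)^190 ≈ 1 - 4.99e-12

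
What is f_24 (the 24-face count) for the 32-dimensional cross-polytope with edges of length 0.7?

Each 24-face is the convex hull of 25 vertices, one chosen as ±e_i from each of 25 distinct axes: 2^25·C(32,25) = 112939386273792.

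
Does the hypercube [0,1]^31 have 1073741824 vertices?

False. The 31-cube has 2^31 = 2147483648 vertices.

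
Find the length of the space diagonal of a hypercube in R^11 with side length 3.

Diagonal = √11 · 3 ≈ 9.94987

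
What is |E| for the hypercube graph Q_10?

An n-cube has n·2^(n-1) edges. With n = 10: 10·512 = 5120.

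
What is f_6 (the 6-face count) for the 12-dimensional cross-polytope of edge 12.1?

f_6(12-orthoplex) = 2^7 · (12 choose 7) = 101376.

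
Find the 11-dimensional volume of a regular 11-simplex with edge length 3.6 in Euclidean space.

For a regular n-simplex with edge a, V = (a^n / n!)·√((n+1)/2^n). With a=3.6, n=11: V ≈ 0.00252405.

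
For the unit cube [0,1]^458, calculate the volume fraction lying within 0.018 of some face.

Shell fraction = 1 - (1-0.036)^458 ≈ 0.999999949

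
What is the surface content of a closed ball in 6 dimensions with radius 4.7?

The surface area of an n-ball is 2π^(n/2) r^(n-1) / Γ(n/2). For n=6, r=4.7: 71111.3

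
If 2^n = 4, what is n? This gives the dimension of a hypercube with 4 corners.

Since 2^n = 4, we have n = 2.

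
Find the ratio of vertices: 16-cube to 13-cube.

The 16-cube has 2^16 = 65536 vertices. The 13-cube has 2^13 = 8192 vertices. Ratio: 65536/8192 = 8.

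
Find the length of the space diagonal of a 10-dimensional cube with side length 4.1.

The space diagonal of an n-cube of side s is s√n. Here 4.1·√10 ≈ 12.9653.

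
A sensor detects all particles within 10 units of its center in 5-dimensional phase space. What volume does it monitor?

V_5(10) = π^(5/2) · (10)^5 / Γ(5/2 + 1) = 160000·π^2/3 ≈ 526379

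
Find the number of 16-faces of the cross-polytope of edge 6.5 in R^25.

An n-cross-polytope has 2^(k+1)·C(n,k+1) k-faces. Here 2^17·C(25,17) = 131072·1081575 = 141764198400.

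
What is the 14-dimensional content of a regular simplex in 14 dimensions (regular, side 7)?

For a regular n-simplex with edge a, V = (a^n / n!)·√((n+1)/2^n). With a=7, n=14: V ≈ 0.235396.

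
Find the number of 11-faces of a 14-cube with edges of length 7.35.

An n-cube has C(n,k)·2^(n-k) k-faces. Here C(14,11)·2^3 = 364·8 = 2912.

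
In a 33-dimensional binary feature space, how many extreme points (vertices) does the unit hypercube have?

An n-cube has 2^n vertices; for n = 33 that is 2^33 = 8589934592.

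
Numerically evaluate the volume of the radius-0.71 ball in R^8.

V_8(0.71) = π^(8/2) · (0.71)^8 / Γ(8/2 + 1) ≈ 0.262093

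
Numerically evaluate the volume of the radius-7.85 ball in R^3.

V_3(7.85) = π^(3/2) · (7.85)^3 / Γ(3/2 + 1) ≈ 2026.27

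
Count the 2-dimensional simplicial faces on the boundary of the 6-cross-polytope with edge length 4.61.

f_2(6-orthoplex) = 2^3 · (6 choose 3) = 160.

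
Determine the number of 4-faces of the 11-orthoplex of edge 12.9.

Each 4-face is the convex hull of 5 vertices, one chosen as ±e_i from each of 5 distinct axes: 2^5·C(11,5) = 14784.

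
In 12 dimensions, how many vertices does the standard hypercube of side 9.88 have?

Each vertex is a binary string of length 12, so there are 2^12 = 4096.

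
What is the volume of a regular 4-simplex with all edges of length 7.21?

For a regular n-simplex with edge a, V = (a^n / n!)·√((n+1)/2^n). With a=7.21, n=4: V ≈ 62.9441.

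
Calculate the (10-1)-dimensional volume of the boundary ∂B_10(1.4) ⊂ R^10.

S_10(1.4) = 2·π^(10/2)·(1.4)^9 / Γ(10/2) ≈ 526.891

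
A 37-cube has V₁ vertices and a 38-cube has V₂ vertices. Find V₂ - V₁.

V₁ = 2^37 = 137438953472. V₂ = 2^38 = 274877906944. V₂ - V₁ = 137438953472.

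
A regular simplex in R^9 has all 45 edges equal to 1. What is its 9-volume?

V_9 = √(10) · 1^9 / (9! · 2^(9/2)) ≈ 3.85125e-07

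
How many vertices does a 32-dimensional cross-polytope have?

The vertices are ±e_1, ..., ±e_32, so there are 2·32 = 64.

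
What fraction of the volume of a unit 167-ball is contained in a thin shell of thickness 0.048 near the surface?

V(inner)/V(outer) = ((1-0.048)/1)^167 ≈ 0.0002706, so the shell fraction is 0.999729.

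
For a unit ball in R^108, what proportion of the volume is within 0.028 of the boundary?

V(inner)/V(outer) = ((1-0.028)/1)^108 ≈ 0.04655, so the shell fraction is 0.953446.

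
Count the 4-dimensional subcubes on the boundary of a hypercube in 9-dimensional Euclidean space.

An n-cube has C(n,k)·2^(n-k) k-faces. Here C(9,4)·2^5 = 126·32 = 4032.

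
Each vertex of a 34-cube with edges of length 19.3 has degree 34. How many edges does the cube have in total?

The 34-cube has n·2^(n-1) = 34·2^33 = 34·8589934592 = 292057776128 edges.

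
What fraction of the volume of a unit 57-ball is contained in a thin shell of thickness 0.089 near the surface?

1 - (1-0.089)^57 ≈ 0.995073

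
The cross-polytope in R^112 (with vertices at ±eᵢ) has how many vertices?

An n-cross-polytope has 2n vertices; here n = 112, giving 224.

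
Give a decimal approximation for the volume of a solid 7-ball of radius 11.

V = 311794736·π^3/105 ≈ 9.20723e+07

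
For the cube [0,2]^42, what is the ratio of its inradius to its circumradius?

For an n-cube of any side s, the inradius is s/2 and the circumradius is s√n/2, so the ratio is 1/√42 ≈ 0.154303.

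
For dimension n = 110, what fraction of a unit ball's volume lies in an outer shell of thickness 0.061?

1 - (1-0.061)^110 ≈ 0.999016 ≈ 99.90%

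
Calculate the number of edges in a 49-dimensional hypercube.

The 49-cube has n·2^(n-1) = 49·2^48 = 49·281474976710656 = 13792273858822144 edges.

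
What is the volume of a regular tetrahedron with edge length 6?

Volume = (√2/12) · 6³ = 25.4558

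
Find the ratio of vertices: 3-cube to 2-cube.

The 3-cube has 2^3 = 8 vertices. The 2-cube has 2^2 = 4 vertices. Ratio: 8/4 = 2.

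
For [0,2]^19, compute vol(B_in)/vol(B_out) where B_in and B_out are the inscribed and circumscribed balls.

The radii are 2/2 and 2√19/2, so the volume ratio is (1/√19)^19 = 19^{-19/2} ≈ 7.10953e-13.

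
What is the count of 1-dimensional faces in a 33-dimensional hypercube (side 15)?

Choose 1 of 33 axes to span the face (C(33,1) = 33 ways), then fix each of the remaining 32 coordinates at one of its two extreme values (2^32 = 4294967296 ways): 33·4294967296 = 141733920768.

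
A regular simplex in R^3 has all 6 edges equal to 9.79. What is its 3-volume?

Volume = (√2/12) · 9.79³ = 110.581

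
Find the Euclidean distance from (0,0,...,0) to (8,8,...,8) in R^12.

||(8,8,...,8)|| = √(12)·8 ≈ 27.7128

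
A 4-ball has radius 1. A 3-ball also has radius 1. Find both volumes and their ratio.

V_4(1) ≈ 4.9348. V_3(1) ≈ 4.18879. Ratio V_4/V_3 ≈ 1.178.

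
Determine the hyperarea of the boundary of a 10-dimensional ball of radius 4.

S_10(4) = 2·π^(10/2)·(4)^9 / Γ(10/2) = 65536·π^5/3 ≈ 6.6851e+06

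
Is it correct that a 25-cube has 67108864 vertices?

False. The 25-cube has 2^25 = 33554432 vertices.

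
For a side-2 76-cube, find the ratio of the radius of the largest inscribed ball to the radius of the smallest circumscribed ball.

For an n-cube of any side s, the inradius is s/2 and the circumradius is s√n/2, so the ratio is 1/√76 ≈ 0.114708.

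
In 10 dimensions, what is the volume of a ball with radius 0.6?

V_10(0.6) = π^(10/2) · (0.6)^10 / Γ(10/2 + 1) ≈ 0.0154199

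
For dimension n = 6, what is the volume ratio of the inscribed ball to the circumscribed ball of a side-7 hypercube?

V_in/V_out = n^(-n/2) = 6^(-6/2) ≈ 0.00462963.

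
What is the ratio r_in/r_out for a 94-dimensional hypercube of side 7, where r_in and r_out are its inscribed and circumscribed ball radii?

r_in = 7/2 (half the side); r_out = 7√94/2 (half the diagonal). Ratio = 1/√94 ≈ 0.103142.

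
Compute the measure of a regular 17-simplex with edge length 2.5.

V = (2.5^17 / 17!) · √((17+1) / 2^17) ≈ 1.91775e-10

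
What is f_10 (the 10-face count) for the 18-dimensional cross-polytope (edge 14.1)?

An n-cross-polytope has 2^(k+1)·C(n,k+1) k-faces. Here 2^11·C(18,11) = 2048·31824 = 65175552.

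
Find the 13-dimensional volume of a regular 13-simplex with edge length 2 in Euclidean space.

For a regular n-simplex with edge a, V = (a^n / n!)·√((n+1)/2^n). With a=2, n=13: V ≈ 5.43849e-08.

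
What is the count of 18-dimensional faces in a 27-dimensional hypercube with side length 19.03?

Choose 18 of 27 axes to span the face (C(27,18) = 4686825 ways), then fix each of the remaining 9 coordinates at one of its two extreme values (2^9 = 512 ways): 4686825·512 = 2399654400.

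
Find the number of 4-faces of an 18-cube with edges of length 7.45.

f_4(18-cube) = (18 choose 4) · 2^14 = 50135040.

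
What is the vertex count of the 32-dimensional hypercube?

Each vertex is a binary string of length 32, so there are 2^32 = 4294967296.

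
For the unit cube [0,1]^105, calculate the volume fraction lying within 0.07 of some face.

The inner cube has side 1-2·0.07 = 0.86 and volume (0.86)^105 ≈ 1.325e-07, so the shell holds 0.9999998675 of the volume.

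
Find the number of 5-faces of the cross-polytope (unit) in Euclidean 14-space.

Number of 5-faces = 2^(5+1) · C(14,5+1) = 64 · 3003 = 192192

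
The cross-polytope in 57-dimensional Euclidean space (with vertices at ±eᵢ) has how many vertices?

Number of vertices = 2n = 114.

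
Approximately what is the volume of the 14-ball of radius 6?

V_14(6) = π^(14/2) · (6)^14 / Γ(14/2 + 1) = 544195584·π^7/35 ≈ 4.69609e+10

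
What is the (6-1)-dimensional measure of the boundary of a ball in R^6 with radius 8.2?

S_6(8.2) = 2·π^(6/2)·(8.2)^5 / Γ(6/2) ≈ 1.14953e+06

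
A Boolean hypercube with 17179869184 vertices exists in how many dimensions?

2^n = 17179869184 ⇒ n = log_2(17179869184) = 34.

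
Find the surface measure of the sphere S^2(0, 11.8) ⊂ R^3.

|∂B_3(11.8)| = 4πr² = 4π·(11.8)² ≈ 1749.74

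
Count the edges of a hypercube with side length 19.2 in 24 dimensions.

Number of 1-faces = C(24,1)·2^(24-1) = 24·8388608 = 201326592.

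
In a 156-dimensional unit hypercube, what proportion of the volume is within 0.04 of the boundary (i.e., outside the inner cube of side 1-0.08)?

1 - (1 - 2·0.04)^156 = 1 - 0.92^156 ≈ 0.9999977566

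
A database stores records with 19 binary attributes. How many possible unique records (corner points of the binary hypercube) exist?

Number of vertices = 2^19 = 524288.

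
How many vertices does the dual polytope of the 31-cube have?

The vertices are ±e_1, ..., ±e_31, so there are 2·31 = 62.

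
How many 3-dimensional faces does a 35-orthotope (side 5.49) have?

An n-cube has C(n,k)·2^(n-k) k-faces. Here C(35,3)·2^32 = 6545·4294967296 = 28110560952320.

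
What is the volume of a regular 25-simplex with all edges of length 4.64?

V_25 = √(26) · 4.64^25 / (25! · 2^(25/2)) ≈ 2.61165e-12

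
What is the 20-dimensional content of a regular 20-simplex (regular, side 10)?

For a regular n-simplex with edge a, V = (a^n / n!)·√((n+1)/2^n). With a=10, n=20: V ≈ 0.183944.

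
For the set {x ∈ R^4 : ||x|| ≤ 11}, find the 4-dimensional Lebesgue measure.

Volume = π^{4/2}·(11)^4/Γ(3) = 14641·π^2/2 ≈ 72250.4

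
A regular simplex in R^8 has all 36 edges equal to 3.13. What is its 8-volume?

V = (3.13^8 / 8!) · √((8+1) / 2^8) ≈ 0.0428386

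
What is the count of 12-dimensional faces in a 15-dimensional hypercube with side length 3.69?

An n-cube has C(n,k)·2^(n-k) k-faces. Here C(15,12)·2^3 = 455·8 = 3640.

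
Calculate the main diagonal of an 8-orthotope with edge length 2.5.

||(2.5,2.5,...,2.5)|| = √(8)·2.5 ≈ 7.07107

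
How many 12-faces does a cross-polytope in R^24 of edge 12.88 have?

Number of 12-faces = 2^(12+1) · C(24,12+1) = 8192 · 2496144 = 20448411648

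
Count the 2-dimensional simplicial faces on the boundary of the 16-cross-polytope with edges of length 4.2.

Each 2-face is the convex hull of 3 vertices, one chosen as ±e_i from each of 3 distinct axes: 2^3·C(16,3) = 4480.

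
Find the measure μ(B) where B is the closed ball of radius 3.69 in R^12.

Volume = π^{12/2}·(3.69)^12/Γ(7) ≈ 8.50909e+06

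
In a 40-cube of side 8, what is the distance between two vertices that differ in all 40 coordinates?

The space diagonal of an n-cube of side s is s√n. Here 8·√40 ≈ 50.5964.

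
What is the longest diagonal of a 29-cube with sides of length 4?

d = √(4² + 4² + ... + 4²) [29 terms] = √(29·4²) = 4√29 ≈ 21.5407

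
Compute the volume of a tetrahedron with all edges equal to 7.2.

Volume = (√2/12) · 7.2³ = 43.9877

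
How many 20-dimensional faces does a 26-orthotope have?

Number of 20-faces = C(26,20) · 2^(26-20) = 230230 · 64 = 14734720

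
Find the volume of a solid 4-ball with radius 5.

V_4(5) = π^(4/2) · (5)^4 / Γ(4/2 + 1) = 625·π^2/2 ≈ 3084.25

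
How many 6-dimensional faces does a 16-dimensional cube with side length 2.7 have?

Choose 6 of 16 axes to span the face (C(16,6) = 8008 ways), then fix each of the remaining 10 coordinates at one of its two extreme values (2^10 = 1024 ways): 8008·1024 = 8200192.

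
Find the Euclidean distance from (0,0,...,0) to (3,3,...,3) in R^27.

The space diagonal of an n-cube of side s is s√n. Here 3·√27 ≈ 15.5885.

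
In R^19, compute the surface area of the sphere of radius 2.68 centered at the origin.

|∂B_19(2.68)| ≈ 4.50575e+07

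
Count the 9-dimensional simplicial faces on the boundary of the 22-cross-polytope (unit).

Number of 9-faces = 2^(9+1) · C(22,9+1) = 1024 · 646646 = 662165504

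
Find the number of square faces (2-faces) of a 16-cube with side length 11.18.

f_2(16-cube) = (16 choose 2) · 2^14 = 1966080.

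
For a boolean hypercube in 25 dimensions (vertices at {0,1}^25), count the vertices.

Each vertex is a binary string of length 25, so there are 2^25 = 33554432.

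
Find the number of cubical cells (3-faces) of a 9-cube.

An n-cube has C(n,k)·2^(n-k) k-faces. Here C(9,3)·2^6 = 84·64 = 5376.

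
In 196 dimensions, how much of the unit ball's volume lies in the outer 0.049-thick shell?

1 - (1-0.049)^196 ≈ 0.999947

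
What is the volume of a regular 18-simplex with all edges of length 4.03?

V_18 = √(19) · 4.03^18 / (18! · 2^(18/2)) ≈ 1.04534e-07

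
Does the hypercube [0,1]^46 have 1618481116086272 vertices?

False. The 46-cube has 2^46 = 70368744177664 vertices.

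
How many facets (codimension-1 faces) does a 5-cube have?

Choose 4 of 5 axes to span the face (C(5,4) = 5 ways), then fix each of the remaining 1 coordinate at one of its two extreme values (2^1 = 2 ways): 5·2 = 10.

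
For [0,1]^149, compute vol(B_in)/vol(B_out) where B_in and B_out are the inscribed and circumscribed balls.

V_in / V_out = (r_in/r_out)^149 = (1/√149)^149 = 149^(-149/2) ≈ 1.25205e-162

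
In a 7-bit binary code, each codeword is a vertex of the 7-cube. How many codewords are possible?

The 7-cube has 2^7 = 128 vertices.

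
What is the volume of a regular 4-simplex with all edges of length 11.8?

V = (11.8^4 / 4!) · √((4+1) / 2^4) ≈ 451.587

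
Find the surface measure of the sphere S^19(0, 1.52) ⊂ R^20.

The surface area of an n-ball is 2π^(n/2) r^(n-1) / Γ(n/2). For n=20, r=1.52: 1471.61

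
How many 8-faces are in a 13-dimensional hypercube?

f_8(13-cube) = (13 choose 8) · 2^5 = 41184.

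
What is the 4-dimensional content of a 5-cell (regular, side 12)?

Volume = 12^4 · √(5/2^4) / 4! ≈ 482.991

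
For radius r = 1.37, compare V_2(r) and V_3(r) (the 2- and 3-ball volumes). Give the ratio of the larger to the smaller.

V_2(1.37) ≈ 5.89646, V_3(1.37) ≈ 10.7709. The 3-ball is larger by a factor of 1.827.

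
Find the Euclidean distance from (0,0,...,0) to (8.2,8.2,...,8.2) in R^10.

d = √(8.2² + 8.2² + ... + 8.2²) [10 terms] = √(10·8.2²) = 8.2√10 ≈ 25.9307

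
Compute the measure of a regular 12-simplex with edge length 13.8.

For a regular n-simplex with edge a, V = (a^n / n!)·√((n+1)/2^n). With a=13.8, n=12: V ≈ 5610.53.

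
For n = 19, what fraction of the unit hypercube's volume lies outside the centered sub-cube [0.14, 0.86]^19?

Shell fraction = 1 - (1-0.28)^19 ≈ 0.998053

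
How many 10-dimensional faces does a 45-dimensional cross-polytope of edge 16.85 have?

Each 10-face is the convex hull of 11 vertices, one chosen as ±e_i from each of 11 distinct axes: 2^11·C(45,11) = 20788420423680.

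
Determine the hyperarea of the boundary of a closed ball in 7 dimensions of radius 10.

S = n·V_n(r)/r = 7·V_7(10)/10 (volume-to-surface relation), giving 3200000·π^3/3 ≈ 3.30734e+07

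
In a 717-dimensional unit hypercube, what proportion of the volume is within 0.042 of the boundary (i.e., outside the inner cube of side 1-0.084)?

1 - (1 - 2·0.042)^717 = 1 - 0.916^717 ≈ 1 - 4.776e-28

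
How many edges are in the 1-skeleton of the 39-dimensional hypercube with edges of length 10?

Each of the 2^39 = 549755813888 vertices has degree 39; total edges = 39·2^39/2 = 10720238370816.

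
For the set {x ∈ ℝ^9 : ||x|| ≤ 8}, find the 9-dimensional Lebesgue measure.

V = 4294967296·π^4/945 ≈ 4.42718e+08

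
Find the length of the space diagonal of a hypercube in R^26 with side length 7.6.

d = √(7.6² + 7.6² + ... + 7.6²) [26 terms] = √(26·7.6²) = 7.6√26 ≈ 38.7525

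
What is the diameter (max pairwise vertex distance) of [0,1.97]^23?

The space diagonal of an n-cube of side s is s√n. Here 1.97·√23 ≈ 9.44779.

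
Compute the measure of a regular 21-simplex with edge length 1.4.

V = (1.4^21 / 21!) · √((21+1) / 2^21) ≈ 7.42577e-20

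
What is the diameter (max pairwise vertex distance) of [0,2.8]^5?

||(2.8,2.8,...,2.8)|| = √(5)·2.8 ≈ 6.26099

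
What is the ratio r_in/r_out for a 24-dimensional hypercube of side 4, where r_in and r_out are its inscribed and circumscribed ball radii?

Ratio = (s/2)/(s√24/2) = 24^(-1/2) ≈ 0.204124.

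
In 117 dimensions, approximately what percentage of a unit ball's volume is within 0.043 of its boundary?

1 - (1-0.043)^117 ≈ 0.994156 ≈ 99.42%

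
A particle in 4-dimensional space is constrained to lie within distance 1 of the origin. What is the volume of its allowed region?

V_4(1) = π^(4/2) · (1)^4 / Γ(4/2 + 1) = π^2/2 ≈ 4.9348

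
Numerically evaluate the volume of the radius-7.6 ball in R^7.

V_7(7.6) = π^(7/2) · (7.6)^7 / Γ(7/2 + 1) ≈ 6.91951e+06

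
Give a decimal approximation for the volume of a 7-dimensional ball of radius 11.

V = 311794736·π^3/105 ≈ 9.20723e+07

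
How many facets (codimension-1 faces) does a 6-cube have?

Choose 5 of 6 axes to span the face (C(6,5) = 6 ways), then fix each of the remaining 1 coordinate at one of its two extreme values (2^1 = 2 ways): 6·2 = 12.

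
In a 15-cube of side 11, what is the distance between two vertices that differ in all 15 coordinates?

d = √(11² + 11² + ... + 11²) [15 terms] = √(15·11²) = 11√15 ≈ 42.6028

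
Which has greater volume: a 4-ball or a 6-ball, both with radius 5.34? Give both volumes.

V_4(5.34) ≈ 4012.68. V_6(5.34) ≈ 119825. The 6-ball is larger.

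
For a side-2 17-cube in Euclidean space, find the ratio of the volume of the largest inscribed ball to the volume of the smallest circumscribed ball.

V_in/V_out = n^(-n/2) = 17^(-17/2) ≈ 3.47684e-11.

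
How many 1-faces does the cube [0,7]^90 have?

An n-cube has n·2^(n-1) edges. With n = 90: 90·618970019642690137449562112 = 55707301767842112370460590080.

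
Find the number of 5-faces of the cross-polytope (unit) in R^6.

f_5(6-orthoplex) = 2^6 · (6 choose 6) = 64.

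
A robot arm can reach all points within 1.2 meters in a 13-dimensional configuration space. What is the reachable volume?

The n-ball volume is π^(n/2)·r^n/Γ(n/2+1). With n=13, r=1.2: V ≈ 9.74311.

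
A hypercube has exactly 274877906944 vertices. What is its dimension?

Since 2^n = 274877906944, we have n = 38.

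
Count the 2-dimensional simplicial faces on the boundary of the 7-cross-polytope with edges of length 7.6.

Each 2-face is the convex hull of 3 vertices, one chosen as ±e_i from each of 3 distinct axes: 2^3·C(7,3) = 280.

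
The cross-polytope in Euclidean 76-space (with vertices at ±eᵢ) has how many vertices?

The 76-dimensional cross-polytope has 2n = 2·76 = 152 vertices.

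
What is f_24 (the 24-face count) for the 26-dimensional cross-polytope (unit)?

Number of 24-faces = 2^(24+1) · C(26,24+1) = 33554432 · 26 = 872415232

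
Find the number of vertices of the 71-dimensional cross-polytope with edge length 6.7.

An n-cross-polytope has 2n vertices; here n = 71, giving 142.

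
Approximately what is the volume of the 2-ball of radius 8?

V_2(8) = π^(2/2) · (8)^2 / Γ(2/2 + 1) = 64·π ≈ 201.062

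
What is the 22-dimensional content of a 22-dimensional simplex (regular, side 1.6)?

For a regular n-simplex with edge a, V = (a^n / n!)·√((n+1)/2^n). With a=1.6, n=22: V ≈ 6.44773e-20.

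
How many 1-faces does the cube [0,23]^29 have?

Each of the 2^29 = 536870912 vertices has degree 29; total edges = 29·2^29/2 = 7784628224.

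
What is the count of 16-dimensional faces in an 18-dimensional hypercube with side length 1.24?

f_16(18-cube) = (18 choose 16) · 2^2 = 612.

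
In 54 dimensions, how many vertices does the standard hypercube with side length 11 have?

The 54-cube has 2^54 = 18014398509481984 vertices.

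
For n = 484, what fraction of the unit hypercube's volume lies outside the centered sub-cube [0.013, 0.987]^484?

Shell fraction = 1 - (1-0.026)^484 ≈ 0.9999970991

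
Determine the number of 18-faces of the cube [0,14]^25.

f_18(25-cube) = (25 choose 18) · 2^7 = 61529600.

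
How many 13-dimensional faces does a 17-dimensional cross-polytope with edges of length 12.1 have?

An n-cross-polytope has 2^(k+1)·C(n,k+1) k-faces. Here 2^14·C(17,14) = 16384·680 = 11141120.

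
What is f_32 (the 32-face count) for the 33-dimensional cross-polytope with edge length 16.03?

Each 32-face is the convex hull of 33 vertices, one chosen as ±e_i from each of 33 distinct axes: 2^33·C(33,33) = 8589934592.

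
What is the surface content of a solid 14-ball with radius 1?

S_14(1) = 2·π^(14/2)·(1)^13 / Γ(14/2) = π^7/360 ≈ 8.3897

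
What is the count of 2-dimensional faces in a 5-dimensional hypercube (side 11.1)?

Number of 2-faces = C(5,2) · 2^(5-2) = 10 · 8 = 80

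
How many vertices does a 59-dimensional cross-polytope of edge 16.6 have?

The vertices are ±e_1, ..., ±e_59, so there are 2·59 = 118.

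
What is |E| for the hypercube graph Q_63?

Number of 1-faces = C(63,1)·2^(63-1) = 63·4611686018427387904 = 290536219160925437952.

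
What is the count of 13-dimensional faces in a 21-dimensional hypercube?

f_13(21-cube) = (21 choose 13) · 2^8 = 52093440.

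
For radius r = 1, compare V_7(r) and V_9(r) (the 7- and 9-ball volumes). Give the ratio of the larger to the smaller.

V_7(1) ≈ 4.72477, V_9(1) ≈ 3.29851. The 7-ball is larger by a factor of 1.432.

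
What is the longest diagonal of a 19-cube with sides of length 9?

||(9,9,...,9)|| = √(19)·9 ≈ 39.2301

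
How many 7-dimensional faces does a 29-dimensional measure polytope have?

Number of 7-faces = C(29,7) · 2^(29-7) = 1560780 · 4194304 = 6546385797120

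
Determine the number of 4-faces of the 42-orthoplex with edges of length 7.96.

Number of 4-faces = 2^(4+1) · C(42,4+1) = 32 · 850668 = 27221376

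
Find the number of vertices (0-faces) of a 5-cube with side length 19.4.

Number of 0-faces = C(5,0) · 2^(5-0) = 1 · 32 = 32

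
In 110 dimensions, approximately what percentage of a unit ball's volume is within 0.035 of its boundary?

1 - (1-0.035)^110 ≈ 0.980139 ≈ 98.01%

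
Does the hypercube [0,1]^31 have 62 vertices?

False. The 31-cube has 2^31 = 2147483648 vertices.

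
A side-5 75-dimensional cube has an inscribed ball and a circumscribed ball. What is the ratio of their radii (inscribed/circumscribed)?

For an n-cube of any side s, the inradius is s/2 and the circumradius is s√n/2, so the ratio is 1/√75 ≈ 0.11547.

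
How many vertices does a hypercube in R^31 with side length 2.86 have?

Number of vertices = 2^31 = 2147483648.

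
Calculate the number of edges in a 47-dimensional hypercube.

Each of the 2^47 = 140737488355328 vertices has degree 47; total edges = 47·2^47/2 = 3307330976350208.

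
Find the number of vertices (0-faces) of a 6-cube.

f_0(6-cube) = (6 choose 0) · 2^6 = 64.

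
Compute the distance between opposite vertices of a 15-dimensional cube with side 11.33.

The space diagonal of an n-cube of side s is s√n. Here 11.33·√15 ≈ 43.8809.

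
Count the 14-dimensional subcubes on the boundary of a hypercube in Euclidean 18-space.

Choose 14 of 18 axes to span the face (C(18,14) = 3060 ways), then fix each of the remaining 4 coordinates at one of its two extreme values (2^4 = 16 ways): 3060·16 = 48960.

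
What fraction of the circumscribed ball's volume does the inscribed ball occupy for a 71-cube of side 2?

The radii are 2/2 and 2√71/2, so the volume ratio is (1/√71)^71 = 71^{-71/2} ≈ 1.9069e-66.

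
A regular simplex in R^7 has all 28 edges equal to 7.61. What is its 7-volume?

Volume = 7.61^7 · √(8/2^7) / 7! ≈ 73.3166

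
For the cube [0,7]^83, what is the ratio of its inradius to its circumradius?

r_in = 7/2 (half the side); r_out = 7√83/2 (half the diagonal). Ratio = 1/√83 ≈ 0.109764.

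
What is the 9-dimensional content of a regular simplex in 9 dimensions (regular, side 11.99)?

V_9 = √(10) · 11.99^9 / (9! · 2^(9/2)) ≈ 1972.31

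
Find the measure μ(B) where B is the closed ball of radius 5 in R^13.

V_13(5) = π^(13/2) · (5)^13 / Γ(13/2 + 1) = 31250000000·π^6/27027 ≈ 1.11161e+09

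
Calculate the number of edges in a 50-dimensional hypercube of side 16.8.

Number of 1-faces = C(50,1)·2^(50-1) = 50·562949953421312 = 28147497671065600.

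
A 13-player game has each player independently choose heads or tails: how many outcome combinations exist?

An n-cube has 2^n vertices; for n = 13 that is 2^13 = 8192.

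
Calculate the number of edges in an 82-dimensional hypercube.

The 82-cube has n·2^(n-1) = 82·2^81 = 82·2417851639229258349412352 = 198263834416799184651812864 edges.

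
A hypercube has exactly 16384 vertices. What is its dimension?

The n-cube has 2^n vertices, and 16384 = 2^14, so n = 14.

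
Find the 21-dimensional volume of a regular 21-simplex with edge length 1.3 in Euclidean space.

V = (1.3^21 / 21!) · √((21+1) / 2^21) ≈ 1.56626e-20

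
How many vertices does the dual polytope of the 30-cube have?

Number of vertices = 2n = 60.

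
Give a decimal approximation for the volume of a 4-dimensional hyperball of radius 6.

Volume = π^{4/2}·(6)^4/Γ(3) = 648·π^2 ≈ 6395.5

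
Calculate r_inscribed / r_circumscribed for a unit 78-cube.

r_in / r_out = (1/2) / (1√78/2) = 1/√78 ≈ 0.113228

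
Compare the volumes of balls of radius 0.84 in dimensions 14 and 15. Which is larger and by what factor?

V_14(0.84) ≈ 0.0521829, V_15(0.84) ≈ 0.027901. The 14-ball is larger by a factor of 1.87.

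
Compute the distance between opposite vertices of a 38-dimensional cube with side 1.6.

||(1.6,1.6,...,1.6)|| = √(38)·1.6 ≈ 9.86306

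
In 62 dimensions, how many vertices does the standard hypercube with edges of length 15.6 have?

Each vertex is a binary string of length 62, so there are 2^62 = 4611686018427387904.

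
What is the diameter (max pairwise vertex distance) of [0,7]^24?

d = √(7² + 7² + ... + 7²) [24 terms] = √(24·7²) = 7√24 ≈ 34.2929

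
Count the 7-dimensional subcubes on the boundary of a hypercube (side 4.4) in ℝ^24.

f_7(24-cube) = (24 choose 7) · 2^17 = 45364543488.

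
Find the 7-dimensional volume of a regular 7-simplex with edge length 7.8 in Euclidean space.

V = (7.8^7 / 7!) · √((7+1) / 2^7) ≈ 87.1308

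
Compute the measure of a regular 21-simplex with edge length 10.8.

V = (10.8^21 / 21!) · √((21+1) / 2^21) ≈ 0.319118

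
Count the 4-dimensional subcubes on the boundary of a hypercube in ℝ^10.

f_4(10-cube) = (10 choose 4) · 2^6 = 13440.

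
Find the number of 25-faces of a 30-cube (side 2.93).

Number of 25-faces = C(30,25) · 2^(30-25) = 142506 · 32 = 4560192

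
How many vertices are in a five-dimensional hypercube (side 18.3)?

f_0(5-cube) = (5 choose 0) · 2^5 = 32.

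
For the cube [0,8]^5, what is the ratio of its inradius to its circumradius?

Ratio = (s/2)/(s√5/2) = 5^(-1/2) ≈ 0.447214.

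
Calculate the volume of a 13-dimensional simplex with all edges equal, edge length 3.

For a regular n-simplex with edge a, V = (a^n / n!)·√((n+1)/2^n). With a=3, n=13: V ≈ 1.05844e-05.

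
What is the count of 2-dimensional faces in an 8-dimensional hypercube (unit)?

Choose 2 of 8 axes to span the face (C(8,2) = 28 ways), then fix each of the remaining 6 coordinates at one of its two extreme values (2^6 = 64 ways): 28·64 = 1792.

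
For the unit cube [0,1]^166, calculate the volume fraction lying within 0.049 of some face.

The inner cube has side 1-2·0.049 = 0.902 and volume (0.902)^166 ≈ 3.667e-08, so the shell holds 0.9999999633 of the volume.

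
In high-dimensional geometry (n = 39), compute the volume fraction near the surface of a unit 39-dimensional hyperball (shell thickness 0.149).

1 - (1-0.149)^39 ≈ 0.99815 ≈ 99.81%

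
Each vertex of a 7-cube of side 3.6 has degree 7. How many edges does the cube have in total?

Number of 1-faces = C(7,1)·2^(7-1) = 7·64 = 448.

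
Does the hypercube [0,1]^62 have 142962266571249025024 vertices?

False. The 62-cube has 2^62 = 4611686018427387904 vertices.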